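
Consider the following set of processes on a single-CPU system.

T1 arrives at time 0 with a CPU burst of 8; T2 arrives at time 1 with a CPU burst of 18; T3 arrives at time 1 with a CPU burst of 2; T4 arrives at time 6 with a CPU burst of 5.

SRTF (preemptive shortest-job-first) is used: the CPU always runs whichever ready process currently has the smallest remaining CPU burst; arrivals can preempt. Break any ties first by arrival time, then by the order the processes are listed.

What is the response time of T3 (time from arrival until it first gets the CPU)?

Schedule: | T1 0-1 | T3 1-3 | T1 3-10 | T4 10-15 | T2 15-33 |
Completion: T1=10  T2=33  T3=3  T4=15
Response(T3) = first start − arrival = 1 − 1 = 0

0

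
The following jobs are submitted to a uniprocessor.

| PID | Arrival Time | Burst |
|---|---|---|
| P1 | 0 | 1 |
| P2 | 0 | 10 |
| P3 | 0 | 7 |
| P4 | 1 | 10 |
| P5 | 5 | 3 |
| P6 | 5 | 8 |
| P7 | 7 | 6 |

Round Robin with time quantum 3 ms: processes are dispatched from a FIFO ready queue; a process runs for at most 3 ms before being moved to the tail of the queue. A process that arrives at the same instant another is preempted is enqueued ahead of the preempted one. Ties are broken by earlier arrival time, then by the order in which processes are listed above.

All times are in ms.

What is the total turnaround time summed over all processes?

Timeline: | P1 0-1 | P2 1-4 | P3 4-7 | P4 7-10 | P2 10-13 | P5 13-16 | P6 16-19 | P7 19-22 | P3 22-25 | P4 25-28 | P2 28-31 | P6 31-34 | P7 34-37 | P3 37-38 | P4 38-41 | P2 41-42 | P6 42-44 | P4 44-45 |
Completion: P1=1  P2=42  P3=38  P4=45  P5=16  P6=44  P7=37
Turnaround (C−A): P1=1  P2=42  P3=38  P4=44  P5=11  P6=39  P7=30
Turnaround = completion − arrival: P1=1, P2=42, P3=38, P4=44, P5=11, P6=39, P7=30
Total turnaround = 1 + 42 + 38 + 44 + 11 + 39 + 30 = 205

205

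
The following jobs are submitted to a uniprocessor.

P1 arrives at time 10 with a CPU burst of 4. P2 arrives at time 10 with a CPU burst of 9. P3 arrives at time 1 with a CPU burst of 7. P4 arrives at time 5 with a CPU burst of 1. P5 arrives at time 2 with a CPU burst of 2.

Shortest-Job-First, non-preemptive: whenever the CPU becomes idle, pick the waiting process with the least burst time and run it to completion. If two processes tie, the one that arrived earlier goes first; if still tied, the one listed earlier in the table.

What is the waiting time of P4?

Schedule: | idle 0-1 | P3 1-8 | P4 8-9 | P5 9-11 | P1 11-15 | P2 15-24 |
Completion: P1=15  P2=24  P3=8  P4=9  P5=11
Waiting(P4) = turnaround − burst = 4 − 1 = 3

3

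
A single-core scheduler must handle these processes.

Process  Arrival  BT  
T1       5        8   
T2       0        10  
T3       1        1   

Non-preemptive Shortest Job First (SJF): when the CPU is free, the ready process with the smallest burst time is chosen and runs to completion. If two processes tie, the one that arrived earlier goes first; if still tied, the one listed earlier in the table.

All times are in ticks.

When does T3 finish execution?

Gantt: | T2 0-10 | T3 10-11 | T1 11-19 |
Completion: T1=19  T2=10  T3=11
Turnaround (C−A): T1=14  T2=10  T3=10

11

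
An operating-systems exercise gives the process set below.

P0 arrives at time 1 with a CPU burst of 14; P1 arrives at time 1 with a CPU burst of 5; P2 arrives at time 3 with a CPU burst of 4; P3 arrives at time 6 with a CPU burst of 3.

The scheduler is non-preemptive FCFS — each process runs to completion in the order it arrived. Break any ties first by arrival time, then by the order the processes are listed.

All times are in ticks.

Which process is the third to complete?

P2

Gantt: | idle 0-1 | P0 1-15 | P1 15-20 | P2 20-24 | P3 24-27 |
Completion: P0=15  P1=20  P2=24  P3=27
Turnaround (C−A): P0=14  P1=19  P2=21  P3=21
Finish order: P0 → P1 → P2 → P3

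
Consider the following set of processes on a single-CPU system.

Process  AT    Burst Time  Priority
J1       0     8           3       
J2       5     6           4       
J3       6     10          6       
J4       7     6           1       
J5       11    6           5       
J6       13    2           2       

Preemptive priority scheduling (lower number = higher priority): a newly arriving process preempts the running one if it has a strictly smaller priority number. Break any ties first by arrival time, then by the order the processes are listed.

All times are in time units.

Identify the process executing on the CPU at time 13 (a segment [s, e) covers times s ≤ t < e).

J6

Timeline: | J1 0-7 | J4 7-13 | J6 13-15 | J1 15-16 | J2 16-22 | J5 22-28 | J3 28-38 |
Completion: J1=16  J2=22  J3=38  J4=13  J5=28  J6=15
Turnaround (C−A): J1=16  J2=17  J3=32  J4=6  J5=17  J6=2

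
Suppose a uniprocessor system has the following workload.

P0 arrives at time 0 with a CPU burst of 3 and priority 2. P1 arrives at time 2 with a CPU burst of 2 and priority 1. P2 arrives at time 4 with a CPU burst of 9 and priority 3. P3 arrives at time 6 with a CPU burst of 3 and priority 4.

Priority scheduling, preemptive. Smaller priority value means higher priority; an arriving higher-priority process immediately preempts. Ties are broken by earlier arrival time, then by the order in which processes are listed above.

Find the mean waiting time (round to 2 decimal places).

2.75

Timeline: | P0 0-2 | P1 2-4 | P0 4-5 | P2 5-14 | P3 14-17 |
Completion: P0=5  P1=4  P2=14  P3=17
Turnaround (C−A): P0=5  P1=2  P2=10  P3=11
Waiting times: P0=2, P1=0, P2=1, P3=8
Average waiting = (2+0+1+8) / 4 = 11/4 = 2.75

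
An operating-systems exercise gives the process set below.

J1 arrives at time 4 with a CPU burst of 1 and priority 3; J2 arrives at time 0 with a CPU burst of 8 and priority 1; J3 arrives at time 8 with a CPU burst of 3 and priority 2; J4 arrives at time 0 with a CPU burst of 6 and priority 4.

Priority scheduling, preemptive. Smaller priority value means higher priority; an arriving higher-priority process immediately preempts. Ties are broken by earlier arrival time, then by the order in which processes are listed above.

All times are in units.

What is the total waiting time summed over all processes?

Timeline: | J2 0-8 | J3 8-11 | J1 11-12 | J4 12-18 |
Completion: J1=12  J2=8  J3=11  J4=18
Waiting = turnaround − burst: J1=7, J2=0, J3=0, J4=12
Total waiting = 7 + 0 + 0 + 12 = 19

19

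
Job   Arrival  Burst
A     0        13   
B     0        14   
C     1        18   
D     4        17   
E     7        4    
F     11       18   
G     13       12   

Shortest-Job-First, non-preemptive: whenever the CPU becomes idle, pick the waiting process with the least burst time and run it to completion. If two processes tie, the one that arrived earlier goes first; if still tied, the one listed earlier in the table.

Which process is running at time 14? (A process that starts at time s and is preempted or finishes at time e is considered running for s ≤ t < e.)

E

Schedule: | A 0-13 | E 13-17 | G 17-29 | B 29-43 | D 43-60 | C 60-78 | F 78-96 |
Completion: A=13  B=43  C=78  D=60  E=17  F=96  G=29
Turnaround (C−A): A=13  B=43  C=77  D=56  E=10  F=85  G=16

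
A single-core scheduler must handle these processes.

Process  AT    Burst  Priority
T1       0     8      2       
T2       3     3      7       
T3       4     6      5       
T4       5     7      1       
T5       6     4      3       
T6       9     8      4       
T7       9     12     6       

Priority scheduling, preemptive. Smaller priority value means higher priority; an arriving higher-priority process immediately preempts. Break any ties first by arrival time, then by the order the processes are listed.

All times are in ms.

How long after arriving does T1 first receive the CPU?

0

Timeline: | T1 0-5 | T4 5-12 | T1 12-15 | T5 15-19 | T6 19-27 | T3 27-33 | T7 33-45 | T2 45-48 |
Completion: T1=15  T2=48  T3=33  T4=12  T5=19  T6=27  T7=45
Response(T1) = first start − arrival = 0 − 0 = 0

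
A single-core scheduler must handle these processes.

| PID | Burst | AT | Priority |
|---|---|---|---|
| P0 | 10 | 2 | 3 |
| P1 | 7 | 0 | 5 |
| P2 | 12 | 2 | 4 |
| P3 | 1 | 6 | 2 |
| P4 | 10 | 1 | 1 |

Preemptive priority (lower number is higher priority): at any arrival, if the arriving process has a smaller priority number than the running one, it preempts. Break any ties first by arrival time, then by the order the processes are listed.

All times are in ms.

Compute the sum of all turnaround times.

Gantt: | P1 0-1 | P4 1-11 | P3 11-12 | P0 12-22 | P2 22-34 | P1 34-40 |
Completion: P0=22  P1=40  P2=34  P3=12  P4=11
Turnaround = completion − arrival: P0=20, P1=40, P2=32, P3=6, P4=10
Total turnaround = 20 + 40 + 32 + 6 + 10 = 108

108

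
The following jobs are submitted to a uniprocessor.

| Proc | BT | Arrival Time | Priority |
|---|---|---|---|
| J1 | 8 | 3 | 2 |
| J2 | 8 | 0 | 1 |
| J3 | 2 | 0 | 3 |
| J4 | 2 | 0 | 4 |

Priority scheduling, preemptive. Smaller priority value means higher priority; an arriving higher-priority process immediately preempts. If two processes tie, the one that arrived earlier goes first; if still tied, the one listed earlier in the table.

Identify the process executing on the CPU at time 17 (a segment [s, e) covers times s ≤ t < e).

J3

Gantt: | J2 0-8 | J1 8-16 | J3 16-18 | J4 18-20 |
Completion: J1=16  J2=8  J3=18  J4=20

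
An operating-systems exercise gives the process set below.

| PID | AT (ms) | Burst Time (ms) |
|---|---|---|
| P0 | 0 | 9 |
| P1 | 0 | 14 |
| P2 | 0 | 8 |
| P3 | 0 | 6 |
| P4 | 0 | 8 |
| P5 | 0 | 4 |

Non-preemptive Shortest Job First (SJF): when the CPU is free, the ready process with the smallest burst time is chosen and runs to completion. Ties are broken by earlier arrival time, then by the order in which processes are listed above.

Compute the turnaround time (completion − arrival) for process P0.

35

Schedule: | P5 0-4 | P3 4-10 | P2 10-18 | P4 18-26 | P0 26-35 | P1 35-49 |
Completion: P0=35  P1=49  P2=18  P3=10  P4=26  P5=4
Turnaround (C−A): P0=35  P1=49  P2=18  P3=10  P4=26  P5=4
Turnaround(P0) = completion − arrival = 35 − 0 = 35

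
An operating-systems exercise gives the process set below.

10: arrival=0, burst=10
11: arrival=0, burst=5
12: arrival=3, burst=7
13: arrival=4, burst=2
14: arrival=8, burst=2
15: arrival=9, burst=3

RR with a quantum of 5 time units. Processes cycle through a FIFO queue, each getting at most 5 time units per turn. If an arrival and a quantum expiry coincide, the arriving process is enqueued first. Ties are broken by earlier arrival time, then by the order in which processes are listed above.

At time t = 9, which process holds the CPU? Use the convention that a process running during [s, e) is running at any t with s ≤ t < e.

11

Gantt: | 10 0-5 | 11 5-10 | 12 10-15 | 13 15-17 | 10 17-22 | 14 22-24 | 15 24-27 | 12 27-29 |
Completion: 10=22  11=10  12=29  13=17  14=24  15=27
Turnaround (C−A): 10=22  11=10  12=26  13=13  14=16  15=18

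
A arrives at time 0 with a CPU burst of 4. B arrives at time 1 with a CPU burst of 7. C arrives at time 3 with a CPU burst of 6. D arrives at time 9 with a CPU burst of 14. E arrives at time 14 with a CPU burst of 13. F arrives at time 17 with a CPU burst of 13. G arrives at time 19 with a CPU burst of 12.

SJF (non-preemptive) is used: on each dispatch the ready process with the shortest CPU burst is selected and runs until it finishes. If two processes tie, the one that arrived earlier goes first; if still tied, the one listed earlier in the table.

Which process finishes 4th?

E

Timeline: | A 0-4 | C 4-10 | B 10-17 | E 17-30 | G 30-42 | F 42-55 | D 55-69 |
Completion: A=4  B=17  C=10  D=69  E=30  F=55  G=42
Finish order: A → C → B → E → G → F → D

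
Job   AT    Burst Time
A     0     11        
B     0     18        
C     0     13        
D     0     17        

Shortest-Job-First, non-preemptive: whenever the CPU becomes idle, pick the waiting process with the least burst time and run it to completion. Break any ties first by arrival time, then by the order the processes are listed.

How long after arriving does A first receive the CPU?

0

Gantt: | A 0-11 | C 11-24 | D 24-41 | B 41-59 |
Completion: A=11  B=59  C=24  D=41
Turnaround (C−A): A=11  B=59  C=24  D=41
Response(A) = first start − arrival = 0 − 0 = 0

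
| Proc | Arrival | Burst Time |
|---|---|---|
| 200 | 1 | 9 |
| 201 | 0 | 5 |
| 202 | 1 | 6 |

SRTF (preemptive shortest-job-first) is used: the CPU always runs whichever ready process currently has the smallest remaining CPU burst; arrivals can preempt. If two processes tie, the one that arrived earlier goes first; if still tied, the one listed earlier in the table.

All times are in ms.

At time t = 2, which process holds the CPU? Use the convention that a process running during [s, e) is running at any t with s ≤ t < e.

Gantt: | 201 0-5 | 202 5-11 | 200 11-20 |
Completion: 200=20  201=5  202=11

201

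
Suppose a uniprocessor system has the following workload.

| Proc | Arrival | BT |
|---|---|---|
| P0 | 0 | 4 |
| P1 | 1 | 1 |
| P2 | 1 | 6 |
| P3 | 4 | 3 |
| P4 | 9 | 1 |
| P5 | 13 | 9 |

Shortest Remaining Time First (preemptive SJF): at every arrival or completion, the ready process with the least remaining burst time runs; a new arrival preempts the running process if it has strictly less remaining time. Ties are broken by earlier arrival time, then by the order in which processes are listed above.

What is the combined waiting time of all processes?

Schedule: | P0 0-1 | P1 1-2 | P0 2-5 | P3 5-8 | P2 8-9 | P4 9-10 | P2 10-15 | P5 15-24 |
Completion: P0=5  P1=2  P2=15  P3=8  P4=10  P5=24
Turnaround (C−A): P0=5  P1=1  P2=14  P3=4  P4=1  P5=11
Waiting = turnaround − burst: P0=1, P1=0, P2=8, P3=1, P4=0, P5=2
Total waiting = 1 + 0 + 8 + 1 + 0 + 2 = 12

12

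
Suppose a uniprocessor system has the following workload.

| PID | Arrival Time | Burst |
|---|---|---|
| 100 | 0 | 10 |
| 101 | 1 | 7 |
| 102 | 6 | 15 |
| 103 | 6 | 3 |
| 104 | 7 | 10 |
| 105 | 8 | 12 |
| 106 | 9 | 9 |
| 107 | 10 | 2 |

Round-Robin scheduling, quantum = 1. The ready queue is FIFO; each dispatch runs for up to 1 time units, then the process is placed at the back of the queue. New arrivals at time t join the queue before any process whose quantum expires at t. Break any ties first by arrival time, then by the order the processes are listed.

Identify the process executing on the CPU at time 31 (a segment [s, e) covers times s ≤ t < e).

Gantt: | 100 0-1 | 101 1-2 | 100 2-3 | 101 3-4 | 100 4-5 | 101 5-6 | 100 6-7 | 102 7-8 | 103 8-9 | 101 9-10 | 104 10-11 | 100 11-12 | 105 12-13 | 102 13-14 | 106 14-15 | 103 15-16 | 107 16-17 | 101 17-18 | 104 18-19 | 100 19-20 | 105 20-21 | 102 21-22 | 106 22-23 | 103 23-24 | 107 24-25 | 101 25-26 | 104 26-27 | 100 27-28 | 105 28-29 | 102 29-30 | 106 30-31 | 101 31-32 | 104 32-33 | 100 33-34 | 105 34-35 | 102 35-36 | 106 36-37 | 104 37-38 | 100 38-39 | 105 39-40 | 102 40-41 | 106 41-42 | 104 42-43 | 100 43-44 | 105 44-45 | 102 45-46 | 106 46-47 | 104 47-48 | 105 48-49 | 102 49-50 | 106 50-51 | 104 51-52 | 105 52-53 | 102 53-54 | 106 54-55 | 104 55-56 | 105 56-57 | 102 57-58 | 106 58-59 | 104 59-60 | 105 60-61 | 102 61-62 | 105 62-63 | 102 63-64 | 105 64-65 | 102 65-68 |
Completion: 100=44  101=32  102=68  103=24  104=60  105=65  106=59  107=25

101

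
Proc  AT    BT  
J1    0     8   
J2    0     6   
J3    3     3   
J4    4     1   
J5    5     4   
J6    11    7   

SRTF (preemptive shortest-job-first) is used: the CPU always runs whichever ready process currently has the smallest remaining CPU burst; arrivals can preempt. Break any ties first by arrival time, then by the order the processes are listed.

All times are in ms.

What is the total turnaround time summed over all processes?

Schedule: | J2 0-4 | J4 4-5 | J2 5-7 | J3 7-10 | J5 10-14 | J6 14-21 | J1 21-29 |
Completion: J1=29  J2=7  J3=10  J4=5  J5=14  J6=21
Turnaround = completion − arrival: J1=29, J2=7, J3=7, J4=1, J5=9, J6=10
Total turnaround = 29 + 7 + 7 + 1 + 9 + 10 = 63

63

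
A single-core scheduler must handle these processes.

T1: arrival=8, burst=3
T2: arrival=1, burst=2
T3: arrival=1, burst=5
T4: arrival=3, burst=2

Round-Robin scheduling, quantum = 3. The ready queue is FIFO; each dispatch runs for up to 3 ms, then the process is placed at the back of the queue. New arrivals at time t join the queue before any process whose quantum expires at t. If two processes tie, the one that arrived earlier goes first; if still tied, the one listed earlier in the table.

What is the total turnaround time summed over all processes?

21

Gantt: | idle 0-1 | T2 1-3 | T3 3-6 | T4 6-8 | T3 8-10 | T1 10-13 |
Completion: T1=13  T2=3  T3=10  T4=8
Turnaround (C−A): T1=5  T2=2  T3=9  T4=5
Turnaround = completion − arrival: T1=5, T2=2, T3=9, T4=5
Total turnaround = 5 + 2 + 9 + 5 = 21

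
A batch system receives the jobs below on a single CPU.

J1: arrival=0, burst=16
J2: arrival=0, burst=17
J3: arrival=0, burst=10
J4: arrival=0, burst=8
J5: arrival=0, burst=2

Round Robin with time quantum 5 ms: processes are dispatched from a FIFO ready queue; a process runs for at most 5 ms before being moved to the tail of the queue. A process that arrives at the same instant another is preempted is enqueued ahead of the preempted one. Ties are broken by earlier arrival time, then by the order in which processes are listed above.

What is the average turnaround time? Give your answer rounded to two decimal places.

40.60

Gantt: | J1 0-5 | J2 5-10 | J3 10-15 | J4 15-20 | J5 20-22 | J1 22-27 | J2 27-32 | J3 32-37 | J4 37-40 | J1 40-45 | J2 45-50 | J1 50-51 | J2 51-53 |
Completion: J1=51  J2=53  J3=37  J4=40  J5=22
Turnaround (C−A): J1=51  J2=53  J3=37  J4=40  J5=22
Turnaround times: J1=51, J2=53, J3=37, J4=40, J5=22
Average turnaround = (51+53+37+40+22) / 5 = 203/5 = 40.60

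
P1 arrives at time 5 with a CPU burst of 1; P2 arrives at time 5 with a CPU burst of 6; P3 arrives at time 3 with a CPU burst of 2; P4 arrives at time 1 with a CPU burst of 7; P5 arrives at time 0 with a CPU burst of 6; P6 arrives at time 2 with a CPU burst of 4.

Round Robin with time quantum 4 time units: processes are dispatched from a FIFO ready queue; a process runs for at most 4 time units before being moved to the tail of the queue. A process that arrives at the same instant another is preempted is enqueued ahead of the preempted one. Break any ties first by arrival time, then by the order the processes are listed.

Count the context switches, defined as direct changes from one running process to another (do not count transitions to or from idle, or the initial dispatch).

8

Gantt: | P5 0-4 | P4 4-8 | P6 8-12 | P3 12-14 | P5 14-16 | P1 16-17 | P2 17-21 | P4 21-24 | P2 24-26 |
Completion: P1=17  P2=26  P3=14  P4=24  P5=16  P6=12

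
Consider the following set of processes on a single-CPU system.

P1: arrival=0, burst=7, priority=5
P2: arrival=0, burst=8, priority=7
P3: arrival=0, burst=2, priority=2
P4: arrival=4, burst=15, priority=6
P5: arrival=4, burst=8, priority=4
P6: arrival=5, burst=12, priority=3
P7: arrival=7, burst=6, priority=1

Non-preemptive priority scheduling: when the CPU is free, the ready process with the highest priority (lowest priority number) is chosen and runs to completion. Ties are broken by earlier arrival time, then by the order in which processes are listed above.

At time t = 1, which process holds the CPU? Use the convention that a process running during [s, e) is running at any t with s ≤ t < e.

P3

Gantt: | P3 0-2 | P1 2-9 | P7 9-15 | P6 15-27 | P5 27-35 | P4 35-50 | P2 50-58 |
Completion: P1=9  P2=58  P3=2  P4=50  P5=35  P6=27  P7=15
Turnaround (C−A): P1=9  P2=58  P3=2  P4=46  P5=31  P6=22  P7=8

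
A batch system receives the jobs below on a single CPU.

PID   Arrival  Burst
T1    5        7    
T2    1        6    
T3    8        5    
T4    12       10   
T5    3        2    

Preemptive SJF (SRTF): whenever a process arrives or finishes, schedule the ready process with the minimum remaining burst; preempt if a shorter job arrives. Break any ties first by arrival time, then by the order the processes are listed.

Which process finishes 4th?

Timeline: | idle 0-1 | T2 1-3 | T5 3-5 | T2 5-9 | T3 9-14 | T1 14-21 | T4 21-31 |
Completion: T1=21  T2=9  T3=14  T4=31  T5=5
Finish order: T5 → T2 → T3 → T1 → T4

T1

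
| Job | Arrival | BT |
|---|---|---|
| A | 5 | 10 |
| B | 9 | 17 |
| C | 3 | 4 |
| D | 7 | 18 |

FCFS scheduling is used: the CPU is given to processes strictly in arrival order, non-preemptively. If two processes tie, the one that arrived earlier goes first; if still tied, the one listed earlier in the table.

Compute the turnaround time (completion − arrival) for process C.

4

Schedule: | idle 0-3 | C 3-7 | A 7-17 | D 17-35 | B 35-52 |
Completion: A=17  B=52  C=7  D=35
Turnaround(C) = completion − arrival = 7 − 3 = 4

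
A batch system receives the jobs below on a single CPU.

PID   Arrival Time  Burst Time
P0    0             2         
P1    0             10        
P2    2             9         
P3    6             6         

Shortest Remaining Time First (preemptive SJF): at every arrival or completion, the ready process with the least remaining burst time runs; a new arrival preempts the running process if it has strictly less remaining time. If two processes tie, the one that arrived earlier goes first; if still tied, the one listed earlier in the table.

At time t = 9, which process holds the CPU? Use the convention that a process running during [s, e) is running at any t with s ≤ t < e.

Schedule: | P0 0-2 | P2 2-11 | P3 11-17 | P1 17-27 |
Completion: P0=2  P1=27  P2=11  P3=17
Turnaround (C−A): P0=2  P1=27  P2=9  P3=11

P2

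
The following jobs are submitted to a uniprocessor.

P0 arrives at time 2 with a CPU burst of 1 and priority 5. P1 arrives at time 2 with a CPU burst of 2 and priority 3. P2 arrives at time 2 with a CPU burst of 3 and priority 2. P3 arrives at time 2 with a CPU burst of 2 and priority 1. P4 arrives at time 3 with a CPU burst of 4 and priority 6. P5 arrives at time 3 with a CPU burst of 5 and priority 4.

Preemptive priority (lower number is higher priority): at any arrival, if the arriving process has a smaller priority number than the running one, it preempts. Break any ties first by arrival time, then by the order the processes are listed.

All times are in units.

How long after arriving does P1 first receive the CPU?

5

Gantt: | idle 0-2 | P3 2-4 | P2 4-7 | P1 7-9 | P5 9-14 | P0 14-15 | P4 15-19 |
Completion: P0=15  P1=9  P2=7  P3=4  P4=19  P5=14
Response(P1) = first start − arrival = 7 − 2 = 5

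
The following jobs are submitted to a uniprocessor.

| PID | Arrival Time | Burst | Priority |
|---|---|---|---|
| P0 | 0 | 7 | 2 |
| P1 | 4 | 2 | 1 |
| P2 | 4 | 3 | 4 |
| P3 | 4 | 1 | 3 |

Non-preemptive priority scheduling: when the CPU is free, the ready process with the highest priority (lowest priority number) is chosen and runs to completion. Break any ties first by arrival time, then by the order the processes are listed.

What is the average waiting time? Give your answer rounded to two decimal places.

Gantt: | P0 0-7 | P1 7-9 | P3 9-10 | P2 10-13 |
Completion: P0=7  P1=9  P2=13  P3=10
Turnaround (C−A): P0=7  P1=5  P2=9  P3=6
Waiting times: P0=0, P1=3, P2=6, P3=5
Average waiting = (0+3+6+5) / 4 = 14/4 = 3.50

3.50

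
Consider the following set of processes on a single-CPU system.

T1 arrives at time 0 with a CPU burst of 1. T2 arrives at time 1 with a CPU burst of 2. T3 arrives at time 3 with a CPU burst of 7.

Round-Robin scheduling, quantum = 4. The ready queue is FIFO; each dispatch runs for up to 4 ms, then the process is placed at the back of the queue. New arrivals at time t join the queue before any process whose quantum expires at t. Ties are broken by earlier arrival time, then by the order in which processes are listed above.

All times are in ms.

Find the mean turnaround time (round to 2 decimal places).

3.33

Schedule: | T1 0-1 | T2 1-3 | T3 3-10 |
Completion: T1=1  T2=3  T3=10
Turnaround (C−A): T1=1  T2=2  T3=7
Turnaround times: T1=1, T2=2, T3=7
Average turnaround = (1+2+7) / 3 = 10/3 = 3.33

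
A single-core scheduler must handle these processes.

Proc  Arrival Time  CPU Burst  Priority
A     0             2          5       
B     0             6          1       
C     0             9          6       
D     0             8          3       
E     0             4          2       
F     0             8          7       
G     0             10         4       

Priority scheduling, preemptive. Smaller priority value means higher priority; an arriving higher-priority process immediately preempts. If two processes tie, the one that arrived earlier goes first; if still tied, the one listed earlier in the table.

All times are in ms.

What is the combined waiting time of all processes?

Schedule: | B 0-6 | E 6-10 | D 10-18 | G 18-28 | A 28-30 | C 30-39 | F 39-47 |
Completion: A=30  B=6  C=39  D=18  E=10  F=47  G=28
Turnaround (C−A): A=30  B=6  C=39  D=18  E=10  F=47  G=28
Waiting = turnaround − burst: A=28, B=0, C=30, D=10, E=6, F=39, G=18
Total waiting = 28 + 0 + 30 + 10 + 6 + 39 + 18 = 131

131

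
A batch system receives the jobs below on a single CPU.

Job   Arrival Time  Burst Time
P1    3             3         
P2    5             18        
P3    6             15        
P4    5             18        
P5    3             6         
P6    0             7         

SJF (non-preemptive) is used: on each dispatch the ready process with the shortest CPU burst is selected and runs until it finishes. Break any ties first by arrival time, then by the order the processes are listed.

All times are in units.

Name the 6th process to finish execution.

Gantt: | P6 0-7 | P1 7-10 | P5 10-16 | P3 16-31 | P2 31-49 | P4 49-67 |
Completion: P1=10  P2=49  P3=31  P4=67  P5=16  P6=7
Finish order: P6 → P1 → P5 → P3 → P2 → P4

P4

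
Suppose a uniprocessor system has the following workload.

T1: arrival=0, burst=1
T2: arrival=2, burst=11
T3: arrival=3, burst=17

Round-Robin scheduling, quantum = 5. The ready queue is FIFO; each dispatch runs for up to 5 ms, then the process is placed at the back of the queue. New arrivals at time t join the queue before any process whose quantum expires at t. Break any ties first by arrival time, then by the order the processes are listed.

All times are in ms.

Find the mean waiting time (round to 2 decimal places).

Gantt: | T1 0-1 | idle 1-2 | T2 2-7 | T3 7-12 | T2 12-17 | T3 17-22 | T2 22-23 | T3 23-30 |
Completion: T1=1  T2=23  T3=30
Turnaround (C−A): T1=1  T2=21  T3=27
Waiting times: T1=0, T2=10, T3=10
Average waiting = (0+10+10) / 3 = 20/3 = 6.67

6.67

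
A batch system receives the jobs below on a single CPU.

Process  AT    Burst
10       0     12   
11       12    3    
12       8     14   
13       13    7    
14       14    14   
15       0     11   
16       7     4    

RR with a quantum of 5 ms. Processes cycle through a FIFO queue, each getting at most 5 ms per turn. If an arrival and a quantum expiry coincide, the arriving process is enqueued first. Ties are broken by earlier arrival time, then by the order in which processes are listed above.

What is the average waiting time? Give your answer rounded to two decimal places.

29.14

Schedule: | 10 0-5 | 15 5-10 | 10 10-15 | 16 15-19 | 12 19-24 | 15 24-29 | 11 29-32 | 13 32-37 | 14 37-42 | 10 42-44 | 12 44-49 | 15 49-50 | 13 50-52 | 14 52-57 | 12 57-61 | 14 61-65 |
Completion: 10=44  11=32  12=61  13=52  14=65  15=50  16=19
Waiting times: 10=32, 11=17, 12=39, 13=32, 14=37, 15=39, 16=8
Average waiting = (32+17+39+32+37+39+8) / 7 = 204/7 = 29.14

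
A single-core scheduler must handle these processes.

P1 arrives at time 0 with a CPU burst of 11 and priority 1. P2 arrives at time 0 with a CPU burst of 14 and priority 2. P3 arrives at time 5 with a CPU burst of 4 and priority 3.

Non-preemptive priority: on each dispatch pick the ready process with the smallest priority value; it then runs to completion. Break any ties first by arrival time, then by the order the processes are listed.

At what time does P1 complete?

Schedule: | P1 0-11 | P2 11-25 | P3 25-29 |
Completion: P1=11  P2=25  P3=29
Turnaround (C−A): P1=11  P2=25  P3=24

11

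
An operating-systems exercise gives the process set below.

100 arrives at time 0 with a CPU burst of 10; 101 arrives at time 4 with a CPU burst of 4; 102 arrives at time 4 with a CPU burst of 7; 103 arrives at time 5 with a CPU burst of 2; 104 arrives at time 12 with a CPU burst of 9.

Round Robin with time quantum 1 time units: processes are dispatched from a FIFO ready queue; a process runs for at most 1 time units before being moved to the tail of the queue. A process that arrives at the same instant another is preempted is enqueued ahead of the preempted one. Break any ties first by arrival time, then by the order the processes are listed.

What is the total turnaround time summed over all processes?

Gantt: | 100 0-4 | 101 4-5 | 102 5-6 | 100 6-7 | 103 7-8 | 101 8-9 | 102 9-10 | 100 10-11 | 103 11-12 | 101 12-13 | 102 13-14 | 100 14-15 | 104 15-16 | 101 16-17 | 102 17-18 | 100 18-19 | 104 19-20 | 102 20-21 | 100 21-22 | 104 22-23 | 102 23-24 | 100 24-25 | 104 25-26 | 102 26-27 | 104 27-32 |
Completion: 100=25  101=17  102=27  103=12  104=32
Turnaround (C−A): 100=25  101=13  102=23  103=7  104=20
Turnaround = completion − arrival: 100=25, 101=13, 102=23, 103=7, 104=20
Total turnaround = 25 + 13 + 23 + 7 + 20 = 88

88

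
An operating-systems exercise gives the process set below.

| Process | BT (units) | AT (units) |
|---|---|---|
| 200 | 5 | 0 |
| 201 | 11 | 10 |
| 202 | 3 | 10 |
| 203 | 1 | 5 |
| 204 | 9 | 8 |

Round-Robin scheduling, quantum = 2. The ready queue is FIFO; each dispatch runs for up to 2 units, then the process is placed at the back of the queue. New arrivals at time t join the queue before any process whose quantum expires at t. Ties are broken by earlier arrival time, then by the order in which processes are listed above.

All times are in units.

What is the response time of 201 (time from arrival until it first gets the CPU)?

Gantt: | 200 0-5 | 203 5-6 | idle 6-8 | 204 8-10 | 201 10-12 | 202 12-14 | 204 14-16 | 201 16-18 | 202 18-19 | 204 19-21 | 201 21-23 | 204 23-25 | 201 25-27 | 204 27-28 | 201 28-31 |
Completion: 200=5  201=31  202=19  203=6  204=28
Response(201) = first start − arrival = 10 − 10 = 0

0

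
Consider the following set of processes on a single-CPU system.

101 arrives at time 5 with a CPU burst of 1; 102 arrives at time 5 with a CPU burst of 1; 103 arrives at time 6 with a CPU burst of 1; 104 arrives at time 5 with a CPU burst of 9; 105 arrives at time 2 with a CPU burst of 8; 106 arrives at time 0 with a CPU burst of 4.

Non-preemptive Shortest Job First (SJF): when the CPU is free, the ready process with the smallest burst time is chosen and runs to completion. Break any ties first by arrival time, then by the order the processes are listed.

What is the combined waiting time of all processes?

Schedule: | 106 0-4 | 105 4-12 | 101 12-13 | 102 13-14 | 103 14-15 | 104 15-24 |
Completion: 101=13  102=14  103=15  104=24  105=12  106=4
Turnaround (C−A): 101=8  102=9  103=9  104=19  105=10  106=4
Waiting = turnaround − burst: 101=7, 102=8, 103=8, 104=10, 105=2, 106=0
Total waiting = 7 + 8 + 8 + 10 + 2 + 0 = 35

35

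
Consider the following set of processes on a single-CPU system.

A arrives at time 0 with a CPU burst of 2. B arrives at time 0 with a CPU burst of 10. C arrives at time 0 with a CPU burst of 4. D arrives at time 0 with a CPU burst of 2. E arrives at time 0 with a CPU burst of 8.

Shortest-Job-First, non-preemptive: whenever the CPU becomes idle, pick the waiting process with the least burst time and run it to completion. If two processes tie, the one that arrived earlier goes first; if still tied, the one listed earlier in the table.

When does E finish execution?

Schedule: | A 0-2 | D 2-4 | C 4-8 | E 8-16 | B 16-26 |
Completion: A=2  B=26  C=8  D=4  E=16
Turnaround (C−A): A=2  B=26  C=8  D=4  E=16

16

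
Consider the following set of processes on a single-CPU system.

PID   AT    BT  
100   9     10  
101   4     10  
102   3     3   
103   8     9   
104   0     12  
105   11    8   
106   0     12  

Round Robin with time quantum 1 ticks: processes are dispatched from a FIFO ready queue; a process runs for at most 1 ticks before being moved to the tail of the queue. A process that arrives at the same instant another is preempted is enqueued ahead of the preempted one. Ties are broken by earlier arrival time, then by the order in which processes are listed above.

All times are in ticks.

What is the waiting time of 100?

45

Timeline: | 104 0-1 | 106 1-2 | 104 2-3 | 106 3-4 | 102 4-5 | 104 5-6 | 101 6-7 | 106 7-8 | 102 8-9 | 104 9-10 | 101 10-11 | 103 11-12 | 106 12-13 | 100 13-14 | 102 14-15 | 104 15-16 | 105 16-17 | 101 17-18 | 103 18-19 | 106 19-20 | 100 20-21 | 104 21-22 | 105 22-23 | 101 23-24 | 103 24-25 | 106 25-26 | 100 26-27 | 104 27-28 | 105 28-29 | 101 29-30 | 103 30-31 | 106 31-32 | 100 32-33 | 104 33-34 | 105 34-35 | 101 35-36 | 103 36-37 | 106 37-38 | 100 38-39 | 104 39-40 | 105 40-41 | 101 41-42 | 103 42-43 | 106 43-44 | 100 44-45 | 104 45-46 | 105 46-47 | 101 47-48 | 103 48-49 | 106 49-50 | 100 50-51 | 104 51-52 | 105 52-53 | 101 53-54 | 103 54-55 | 106 55-56 | 100 56-57 | 104 57-58 | 105 58-59 | 101 59-60 | 103 60-61 | 106 61-62 | 100 62-64 |
Completion: 100=64  101=60  102=15  103=61  104=58  105=59  106=62
Waiting(100) = turnaround − burst = 55 − 10 = 45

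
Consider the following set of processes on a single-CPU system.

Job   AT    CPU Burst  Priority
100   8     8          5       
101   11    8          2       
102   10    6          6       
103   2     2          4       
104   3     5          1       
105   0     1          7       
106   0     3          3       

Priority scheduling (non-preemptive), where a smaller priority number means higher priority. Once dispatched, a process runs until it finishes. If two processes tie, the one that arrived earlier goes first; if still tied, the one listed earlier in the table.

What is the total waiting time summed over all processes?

63

Schedule: | 106 0-3 | 104 3-8 | 103 8-10 | 100 10-18 | 101 18-26 | 102 26-32 | 105 32-33 |
Completion: 100=18  101=26  102=32  103=10  104=8  105=33  106=3
Waiting = turnaround − burst: 100=2, 101=7, 102=16, 103=6, 104=0, 105=32, 106=0
Total waiting = 2 + 7 + 16 + 6 + 0 + 32 + 0 = 63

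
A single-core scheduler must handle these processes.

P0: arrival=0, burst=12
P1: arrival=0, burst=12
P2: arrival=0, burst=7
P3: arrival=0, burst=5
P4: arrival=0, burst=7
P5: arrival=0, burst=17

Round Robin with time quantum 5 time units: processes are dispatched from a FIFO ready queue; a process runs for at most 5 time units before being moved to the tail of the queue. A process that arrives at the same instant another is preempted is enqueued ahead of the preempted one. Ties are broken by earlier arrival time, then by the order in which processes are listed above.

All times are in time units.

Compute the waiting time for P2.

Gantt: | P0 0-5 | P1 5-10 | P2 10-15 | P3 15-20 | P4 20-25 | P5 25-30 | P0 30-35 | P1 35-40 | P2 40-42 | P4 42-44 | P5 44-49 | P0 49-51 | P1 51-53 | P5 53-60 |
Completion: P0=51  P1=53  P2=42  P3=20  P4=44  P5=60
Turnaround (C−A): P0=51  P1=53  P2=42  P3=20  P4=44  P5=60
Waiting(P2) = turnaround − burst = 42 − 7 = 35

35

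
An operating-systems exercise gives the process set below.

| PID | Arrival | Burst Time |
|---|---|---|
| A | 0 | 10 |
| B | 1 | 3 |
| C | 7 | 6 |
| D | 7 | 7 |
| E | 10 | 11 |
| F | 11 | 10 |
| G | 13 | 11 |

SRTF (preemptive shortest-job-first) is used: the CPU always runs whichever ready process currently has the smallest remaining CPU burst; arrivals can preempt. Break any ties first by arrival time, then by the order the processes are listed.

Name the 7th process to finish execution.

Timeline: | A 0-1 | B 1-4 | A 4-13 | C 13-19 | D 19-26 | F 26-36 | E 36-47 | G 47-58 |
Completion: A=13  B=4  C=19  D=26  E=47  F=36  G=58
Finish order: B → A → C → D → F → E → G

G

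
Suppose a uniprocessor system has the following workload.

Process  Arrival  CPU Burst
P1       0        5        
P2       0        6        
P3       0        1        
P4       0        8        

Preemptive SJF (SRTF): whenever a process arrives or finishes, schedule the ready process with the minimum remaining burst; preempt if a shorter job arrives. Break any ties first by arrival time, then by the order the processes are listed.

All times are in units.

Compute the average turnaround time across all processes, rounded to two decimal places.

9.75

Gantt: | P3 0-1 | P1 1-6 | P2 6-12 | P4 12-20 |
Completion: P1=6  P2=12  P3=1  P4=20
Turnaround (C−A): P1=6  P2=12  P3=1  P4=20
Turnaround times: P1=6, P2=12, P3=1, P4=20
Average turnaround = (6+12+1+20) / 4 = 39/4 = 9.75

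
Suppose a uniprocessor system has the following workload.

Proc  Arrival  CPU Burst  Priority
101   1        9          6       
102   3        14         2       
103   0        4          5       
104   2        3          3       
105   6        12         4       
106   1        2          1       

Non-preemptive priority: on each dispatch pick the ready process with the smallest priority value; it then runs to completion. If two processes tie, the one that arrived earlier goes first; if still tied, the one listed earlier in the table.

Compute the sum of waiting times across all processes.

75

Timeline: | 103 0-4 | 106 4-6 | 102 6-20 | 104 20-23 | 105 23-35 | 101 35-44 |
Completion: 101=44  102=20  103=4  104=23  105=35  106=6
Turnaround (C−A): 101=43  102=17  103=4  104=21  105=29  106=5
Waiting = turnaround − burst: 101=34, 102=3, 103=0, 104=18, 105=17, 106=3
Total waiting = 34 + 3 + 0 + 18 + 17 + 3 = 75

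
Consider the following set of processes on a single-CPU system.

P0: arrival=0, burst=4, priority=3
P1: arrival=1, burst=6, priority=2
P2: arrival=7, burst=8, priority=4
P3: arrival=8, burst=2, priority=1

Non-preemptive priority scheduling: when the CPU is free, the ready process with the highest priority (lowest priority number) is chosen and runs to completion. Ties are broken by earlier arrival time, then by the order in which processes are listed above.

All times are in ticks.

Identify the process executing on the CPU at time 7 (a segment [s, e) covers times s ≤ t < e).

Gantt: | P0 0-4 | P1 4-10 | P3 10-12 | P2 12-20 |
Completion: P0=4  P1=10  P2=20  P3=12

P1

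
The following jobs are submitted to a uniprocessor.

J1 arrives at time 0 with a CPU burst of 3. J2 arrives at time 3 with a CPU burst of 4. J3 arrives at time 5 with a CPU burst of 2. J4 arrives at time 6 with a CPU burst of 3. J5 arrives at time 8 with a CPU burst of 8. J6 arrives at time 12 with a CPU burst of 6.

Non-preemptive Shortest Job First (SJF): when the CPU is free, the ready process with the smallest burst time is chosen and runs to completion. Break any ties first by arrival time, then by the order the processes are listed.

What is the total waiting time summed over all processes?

15

Schedule: | J1 0-3 | J2 3-7 | J3 7-9 | J4 9-12 | J6 12-18 | J5 18-26 |
Completion: J1=3  J2=7  J3=9  J4=12  J5=26  J6=18
Waiting = turnaround − burst: J1=0, J2=0, J3=2, J4=3, J5=10, J6=0
Total waiting = 0 + 0 + 2 + 3 + 10 + 0 = 15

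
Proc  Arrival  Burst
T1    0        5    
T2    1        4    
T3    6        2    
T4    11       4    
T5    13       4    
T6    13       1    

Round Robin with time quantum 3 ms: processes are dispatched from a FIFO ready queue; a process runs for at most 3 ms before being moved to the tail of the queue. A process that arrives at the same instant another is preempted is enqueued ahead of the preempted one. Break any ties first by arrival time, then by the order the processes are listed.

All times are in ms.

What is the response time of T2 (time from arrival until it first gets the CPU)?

2

Schedule: | T1 0-3 | T2 3-6 | T1 6-8 | T3 8-10 | T2 10-11 | T4 11-14 | T5 14-17 | T6 17-18 | T4 18-19 | T5 19-20 |
Completion: T1=8  T2=11  T3=10  T4=19  T5=20  T6=18
Response(T2) = first start − arrival = 3 − 1 = 2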